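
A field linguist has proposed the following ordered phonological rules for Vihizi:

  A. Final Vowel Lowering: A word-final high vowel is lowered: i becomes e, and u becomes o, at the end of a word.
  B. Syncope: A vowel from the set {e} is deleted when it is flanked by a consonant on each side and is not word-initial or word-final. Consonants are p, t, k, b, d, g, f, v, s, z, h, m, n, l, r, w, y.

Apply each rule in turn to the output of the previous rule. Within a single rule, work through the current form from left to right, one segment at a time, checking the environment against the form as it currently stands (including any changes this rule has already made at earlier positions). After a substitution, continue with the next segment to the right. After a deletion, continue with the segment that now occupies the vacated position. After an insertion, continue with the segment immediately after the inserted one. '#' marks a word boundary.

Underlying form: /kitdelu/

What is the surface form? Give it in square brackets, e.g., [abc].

A Final Vowel Lowering: [kitdelu] → [kitdelo]
B Syncope: [kitdelo] → [kitdlo]

[kitdlo]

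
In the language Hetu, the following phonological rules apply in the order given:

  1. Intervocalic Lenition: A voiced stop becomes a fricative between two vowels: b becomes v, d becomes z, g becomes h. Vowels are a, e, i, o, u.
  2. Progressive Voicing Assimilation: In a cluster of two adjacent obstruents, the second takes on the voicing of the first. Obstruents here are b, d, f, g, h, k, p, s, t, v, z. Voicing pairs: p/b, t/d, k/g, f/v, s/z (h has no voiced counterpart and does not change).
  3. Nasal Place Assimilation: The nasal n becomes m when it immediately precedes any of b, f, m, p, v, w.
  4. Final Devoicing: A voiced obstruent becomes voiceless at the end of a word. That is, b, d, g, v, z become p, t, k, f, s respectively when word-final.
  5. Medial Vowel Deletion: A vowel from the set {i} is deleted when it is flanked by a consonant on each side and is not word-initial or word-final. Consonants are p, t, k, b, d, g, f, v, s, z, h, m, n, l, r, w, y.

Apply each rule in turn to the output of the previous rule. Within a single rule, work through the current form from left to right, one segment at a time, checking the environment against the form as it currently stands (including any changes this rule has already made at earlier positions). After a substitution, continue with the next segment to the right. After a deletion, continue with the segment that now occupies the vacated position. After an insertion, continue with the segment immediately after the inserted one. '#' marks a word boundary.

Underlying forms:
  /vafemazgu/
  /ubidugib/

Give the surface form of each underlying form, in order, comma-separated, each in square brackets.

[vafemazgu], [uvzuhp]

/vafemazgu/:
  1 Intervocalic Lenition: no change — [vafemazgu]
  2 Progressive Voicing Assimilation: no change — [vafemazgu]
  3 Nasal Place Assimilation: no change — [vafemazgu]
  4 Final Devoicing: no change — [vafemazgu]
  5 Medial Vowel Deletion: no change — [vafemazgu]
/ubidugib/:
  1 Intervocalic Lenition: [ubidugib] → [uvizuhib]
  2 Progressive Voicing Assimilation: no change — [uvizuhib]
  3 Nasal Place Assimilation: no change — [uvizuhib]
  4 Final Devoicing: [uvizuhib] → [uvizuhip]
  5 Medial Vowel Deletion: [uvizuhip] → [uvzuhp]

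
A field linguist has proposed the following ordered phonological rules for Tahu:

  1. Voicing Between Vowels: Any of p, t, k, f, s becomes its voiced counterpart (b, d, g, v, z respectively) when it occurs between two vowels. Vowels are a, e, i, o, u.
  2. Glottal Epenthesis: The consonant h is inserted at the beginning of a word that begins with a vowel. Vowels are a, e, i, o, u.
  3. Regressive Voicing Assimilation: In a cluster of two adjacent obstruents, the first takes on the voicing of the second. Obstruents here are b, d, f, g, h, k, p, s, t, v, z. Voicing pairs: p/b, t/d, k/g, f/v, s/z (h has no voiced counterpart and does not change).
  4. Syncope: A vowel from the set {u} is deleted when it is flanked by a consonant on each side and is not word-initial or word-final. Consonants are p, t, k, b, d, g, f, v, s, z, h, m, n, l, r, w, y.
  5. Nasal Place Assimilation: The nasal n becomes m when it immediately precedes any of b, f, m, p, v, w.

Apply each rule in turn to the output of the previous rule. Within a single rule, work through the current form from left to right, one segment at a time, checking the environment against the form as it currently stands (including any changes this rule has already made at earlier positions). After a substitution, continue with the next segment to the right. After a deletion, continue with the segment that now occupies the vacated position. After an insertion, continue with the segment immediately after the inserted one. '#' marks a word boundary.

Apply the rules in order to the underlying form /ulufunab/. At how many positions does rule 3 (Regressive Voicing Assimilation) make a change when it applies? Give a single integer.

1 Voicing Between Vowels: [ulufunab] → [uluvunab]
2 Glottal Epenthesis: [uluvunab] → [huluvunab]
3 Regressive Voicing Assimilation: no change — [huluvunab]
4 Syncope: [huluvunab] → [hlvnab]
5 Nasal Place Assimilation: no change — [hlvnab]
Rule 3 changed 0 position(s).

0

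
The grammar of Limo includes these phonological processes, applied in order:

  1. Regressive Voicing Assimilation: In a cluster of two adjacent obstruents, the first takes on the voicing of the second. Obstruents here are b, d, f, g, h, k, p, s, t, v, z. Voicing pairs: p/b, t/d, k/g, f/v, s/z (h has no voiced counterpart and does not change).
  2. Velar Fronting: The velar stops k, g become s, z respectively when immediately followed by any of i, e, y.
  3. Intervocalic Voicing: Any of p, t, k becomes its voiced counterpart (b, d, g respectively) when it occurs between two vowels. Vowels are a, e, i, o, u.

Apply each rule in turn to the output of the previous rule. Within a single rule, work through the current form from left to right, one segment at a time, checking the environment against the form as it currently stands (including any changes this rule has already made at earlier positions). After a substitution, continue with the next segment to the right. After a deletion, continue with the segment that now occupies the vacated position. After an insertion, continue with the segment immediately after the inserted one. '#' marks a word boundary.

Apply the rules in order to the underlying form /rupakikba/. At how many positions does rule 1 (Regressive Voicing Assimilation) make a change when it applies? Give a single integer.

1 Regressive Voicing Assimilation: [rupakikba] → [rupakigba]
2 Velar Fronting: [rupakigba] → [rupasigba]
3 Intervocalic Voicing: [rupasigba] → [rubasigba]
Rule 1 changed 1 position(s).

1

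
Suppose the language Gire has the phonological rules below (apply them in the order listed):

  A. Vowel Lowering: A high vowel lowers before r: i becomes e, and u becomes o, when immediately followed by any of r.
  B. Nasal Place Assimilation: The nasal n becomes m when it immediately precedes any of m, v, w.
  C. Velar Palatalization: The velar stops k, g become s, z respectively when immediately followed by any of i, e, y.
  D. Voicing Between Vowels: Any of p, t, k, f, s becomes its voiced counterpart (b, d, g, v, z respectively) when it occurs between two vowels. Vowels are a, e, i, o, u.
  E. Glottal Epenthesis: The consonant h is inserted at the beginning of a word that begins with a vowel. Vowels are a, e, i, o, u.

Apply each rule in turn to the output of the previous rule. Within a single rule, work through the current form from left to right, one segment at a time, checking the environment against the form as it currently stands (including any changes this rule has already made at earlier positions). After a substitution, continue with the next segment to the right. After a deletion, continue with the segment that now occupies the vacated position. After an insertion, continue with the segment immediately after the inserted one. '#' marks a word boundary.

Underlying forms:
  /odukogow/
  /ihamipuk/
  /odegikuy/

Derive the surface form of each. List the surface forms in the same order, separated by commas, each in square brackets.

/odukogow/:
  A Vowel Lowering: no change — [odukogow]
  B Nasal Place Assimilation: no change — [odukogow]
  C Velar Palatalization: no change — [odukogow]
  D Voicing Between Vowels: [odukogow] → [odugogow]
  E Glottal Epenthesis: [odugogow] → [hodugogow]
/ihamipuk/:
  A Vowel Lowering: no change — [ihamipuk]
  B Nasal Place Assimilation: no change — [ihamipuk]
  C Velar Palatalization: no change — [ihamipuk]
  D Voicing Between Vowels: [ihamipuk] → [ihamibuk]
  E Glottal Epenthesis: [ihamibuk] → [hihamibuk]
/odegikuy/:
  A Vowel Lowering: no change — [odegikuy]
  B Nasal Place Assimilation: no change — [odegikuy]
  C Velar Palatalization: [odegikuy] → [odezikuy]
  D Voicing Between Vowels: [odezikuy] → [odeziguy]
  E Glottal Epenthesis: [odeziguy] → [hodeziguy]

[hodugogow], [hihamibuk], [hodeziguy]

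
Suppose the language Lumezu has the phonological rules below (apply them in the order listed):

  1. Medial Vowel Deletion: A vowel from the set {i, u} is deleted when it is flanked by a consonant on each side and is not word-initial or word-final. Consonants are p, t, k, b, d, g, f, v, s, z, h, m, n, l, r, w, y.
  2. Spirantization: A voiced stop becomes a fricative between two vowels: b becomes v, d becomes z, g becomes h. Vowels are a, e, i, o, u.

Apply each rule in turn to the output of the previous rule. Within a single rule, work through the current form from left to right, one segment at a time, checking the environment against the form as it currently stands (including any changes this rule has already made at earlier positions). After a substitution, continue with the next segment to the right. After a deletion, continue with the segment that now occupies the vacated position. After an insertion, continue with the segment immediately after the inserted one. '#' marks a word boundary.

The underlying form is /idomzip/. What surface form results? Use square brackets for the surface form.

1 Medial Vowel Deletion: [idomzip] → [idomzp]
2 Spirantization: [idomzp] → [izomzp]

[izomzp]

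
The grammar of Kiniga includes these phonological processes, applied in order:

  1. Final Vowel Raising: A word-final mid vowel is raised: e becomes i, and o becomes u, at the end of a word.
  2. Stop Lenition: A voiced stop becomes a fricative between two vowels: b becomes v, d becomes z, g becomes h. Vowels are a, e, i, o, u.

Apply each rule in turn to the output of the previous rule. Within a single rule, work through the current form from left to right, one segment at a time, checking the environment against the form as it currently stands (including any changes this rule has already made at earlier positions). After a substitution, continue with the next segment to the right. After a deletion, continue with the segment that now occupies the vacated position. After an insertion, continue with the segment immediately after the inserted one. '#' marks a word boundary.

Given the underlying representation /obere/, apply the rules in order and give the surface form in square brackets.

1 Final Vowel Raising: [obere] → [oberi]
2 Stop Lenition: [oberi] → [overi]

[overi]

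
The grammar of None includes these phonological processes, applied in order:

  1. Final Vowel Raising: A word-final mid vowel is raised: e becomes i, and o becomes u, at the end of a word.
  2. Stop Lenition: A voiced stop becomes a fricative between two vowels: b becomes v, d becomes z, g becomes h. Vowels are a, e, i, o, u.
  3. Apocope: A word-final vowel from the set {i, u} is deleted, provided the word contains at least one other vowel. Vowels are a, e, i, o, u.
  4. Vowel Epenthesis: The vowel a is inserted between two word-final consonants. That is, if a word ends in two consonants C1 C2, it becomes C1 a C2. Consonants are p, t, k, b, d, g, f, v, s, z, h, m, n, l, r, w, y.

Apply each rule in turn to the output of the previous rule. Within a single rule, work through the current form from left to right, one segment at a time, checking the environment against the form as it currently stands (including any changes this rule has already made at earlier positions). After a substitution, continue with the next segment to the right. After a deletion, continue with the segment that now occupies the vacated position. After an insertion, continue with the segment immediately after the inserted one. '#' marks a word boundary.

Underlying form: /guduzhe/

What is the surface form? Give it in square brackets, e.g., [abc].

[guzuzah]

1 Final Vowel Raising: [guduzhe] → [guduzhi]
2 Stop Lenition: [guduzhi] → [guzuzhi]
3 Apocope: [guzuzhi] → [guzuzh]
4 Vowel Epenthesis: [guzuzh] → [guzuzah]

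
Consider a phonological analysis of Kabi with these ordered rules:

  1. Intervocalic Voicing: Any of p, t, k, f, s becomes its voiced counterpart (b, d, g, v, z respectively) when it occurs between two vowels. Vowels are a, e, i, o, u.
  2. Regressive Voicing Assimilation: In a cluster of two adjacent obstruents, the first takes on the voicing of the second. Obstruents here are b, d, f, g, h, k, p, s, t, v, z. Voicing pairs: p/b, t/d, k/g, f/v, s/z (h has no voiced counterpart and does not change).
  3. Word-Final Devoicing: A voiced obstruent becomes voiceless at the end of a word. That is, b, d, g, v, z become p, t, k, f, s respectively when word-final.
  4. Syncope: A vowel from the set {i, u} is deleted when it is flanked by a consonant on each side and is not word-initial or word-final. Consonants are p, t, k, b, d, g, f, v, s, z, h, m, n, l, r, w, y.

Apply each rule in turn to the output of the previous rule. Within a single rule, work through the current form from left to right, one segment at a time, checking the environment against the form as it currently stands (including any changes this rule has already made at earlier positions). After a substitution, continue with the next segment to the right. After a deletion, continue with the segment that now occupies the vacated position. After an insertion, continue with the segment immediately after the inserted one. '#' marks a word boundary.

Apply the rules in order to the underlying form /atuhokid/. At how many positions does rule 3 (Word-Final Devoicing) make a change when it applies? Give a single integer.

1

1 Intervocalic Voicing: [atuhokid] → [aduhogid]
2 Regressive Voicing Assimilation: no change — [aduhogid]
3 Word-Final Devoicing: [aduhogid] → [aduhogit]
4 Syncope: [aduhogit] → [adhogt]
Rule 3 changed 1 position(s).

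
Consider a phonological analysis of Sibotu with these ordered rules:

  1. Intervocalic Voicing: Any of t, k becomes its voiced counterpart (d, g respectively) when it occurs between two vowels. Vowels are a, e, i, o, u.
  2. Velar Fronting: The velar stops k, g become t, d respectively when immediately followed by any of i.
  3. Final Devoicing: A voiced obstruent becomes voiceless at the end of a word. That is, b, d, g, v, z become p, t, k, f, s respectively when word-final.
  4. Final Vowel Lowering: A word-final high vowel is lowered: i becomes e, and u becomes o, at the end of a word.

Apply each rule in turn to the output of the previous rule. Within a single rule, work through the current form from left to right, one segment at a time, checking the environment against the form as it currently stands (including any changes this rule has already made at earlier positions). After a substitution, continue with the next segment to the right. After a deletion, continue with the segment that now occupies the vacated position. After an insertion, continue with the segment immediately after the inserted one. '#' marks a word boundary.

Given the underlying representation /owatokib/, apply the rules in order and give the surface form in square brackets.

1 Intervocalic Voicing: [owatokib] → [owadogib]
2 Velar Fronting: [owadogib] → [owadodib]
3 Final Devoicing: [owadodib] → [owadodip]
4 Final Vowel Lowering: no change — [owadodip]

[owadodip]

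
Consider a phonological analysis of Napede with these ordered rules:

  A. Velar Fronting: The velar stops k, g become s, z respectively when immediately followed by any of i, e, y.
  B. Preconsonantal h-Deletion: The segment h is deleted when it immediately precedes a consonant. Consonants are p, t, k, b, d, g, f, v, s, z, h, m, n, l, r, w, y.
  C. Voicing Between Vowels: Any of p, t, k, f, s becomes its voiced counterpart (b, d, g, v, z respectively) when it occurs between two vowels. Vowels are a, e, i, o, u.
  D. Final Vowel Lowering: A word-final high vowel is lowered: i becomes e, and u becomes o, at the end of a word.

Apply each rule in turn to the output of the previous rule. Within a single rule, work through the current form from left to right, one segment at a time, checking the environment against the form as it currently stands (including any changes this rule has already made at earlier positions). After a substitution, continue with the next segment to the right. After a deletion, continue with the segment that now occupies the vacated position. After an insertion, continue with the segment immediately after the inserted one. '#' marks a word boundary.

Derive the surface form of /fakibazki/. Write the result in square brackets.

[fazibazse]

A Velar Fronting: [fakibazki] → [fasibazsi]
B Preconsonantal h-Deletion: no change — [fasibazsi]
C Voicing Between Vowels: [fasibazsi] → [fazibazsi]
D Final Vowel Lowering: [fazibazsi] → [fazibazse]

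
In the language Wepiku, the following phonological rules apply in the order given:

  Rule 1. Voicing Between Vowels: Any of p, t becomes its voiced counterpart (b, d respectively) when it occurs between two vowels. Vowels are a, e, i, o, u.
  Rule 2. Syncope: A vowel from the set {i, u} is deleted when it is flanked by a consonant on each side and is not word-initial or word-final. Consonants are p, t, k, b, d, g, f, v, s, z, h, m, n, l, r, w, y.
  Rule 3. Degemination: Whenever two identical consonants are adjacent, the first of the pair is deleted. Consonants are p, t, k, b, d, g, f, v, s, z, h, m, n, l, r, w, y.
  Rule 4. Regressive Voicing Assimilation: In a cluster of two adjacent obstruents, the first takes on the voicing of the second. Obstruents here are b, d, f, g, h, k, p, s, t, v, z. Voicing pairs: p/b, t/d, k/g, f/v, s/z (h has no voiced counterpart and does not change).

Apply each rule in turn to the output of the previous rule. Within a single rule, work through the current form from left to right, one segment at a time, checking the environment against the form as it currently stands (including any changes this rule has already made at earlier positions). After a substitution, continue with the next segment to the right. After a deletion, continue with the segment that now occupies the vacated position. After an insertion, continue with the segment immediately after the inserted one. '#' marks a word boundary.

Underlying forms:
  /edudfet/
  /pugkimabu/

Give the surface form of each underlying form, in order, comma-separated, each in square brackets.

[etfet], [bkkmabu]

/edudfet/:
  Rule 1 Voicing Between Vowels: no change — [edudfet]
  Rule 2 Syncope: [edudfet] → [eddfet]
  Rule 3 Degemination: [eddfet] → [edfet]
  Rule 4 Regressive Voicing Assimilation: [edfet] → [etfet]
/pugkimabu/:
  Rule 1 Voicing Between Vowels: no change — [pugkimabu]
  Rule 2 Syncope: [pugkimabu] → [pgkmabu]
  Rule 3 Degemination: no change — [pgkmabu]
  Rule 4 Regressive Voicing Assimilation: [pgkmabu] → [bkkmabu]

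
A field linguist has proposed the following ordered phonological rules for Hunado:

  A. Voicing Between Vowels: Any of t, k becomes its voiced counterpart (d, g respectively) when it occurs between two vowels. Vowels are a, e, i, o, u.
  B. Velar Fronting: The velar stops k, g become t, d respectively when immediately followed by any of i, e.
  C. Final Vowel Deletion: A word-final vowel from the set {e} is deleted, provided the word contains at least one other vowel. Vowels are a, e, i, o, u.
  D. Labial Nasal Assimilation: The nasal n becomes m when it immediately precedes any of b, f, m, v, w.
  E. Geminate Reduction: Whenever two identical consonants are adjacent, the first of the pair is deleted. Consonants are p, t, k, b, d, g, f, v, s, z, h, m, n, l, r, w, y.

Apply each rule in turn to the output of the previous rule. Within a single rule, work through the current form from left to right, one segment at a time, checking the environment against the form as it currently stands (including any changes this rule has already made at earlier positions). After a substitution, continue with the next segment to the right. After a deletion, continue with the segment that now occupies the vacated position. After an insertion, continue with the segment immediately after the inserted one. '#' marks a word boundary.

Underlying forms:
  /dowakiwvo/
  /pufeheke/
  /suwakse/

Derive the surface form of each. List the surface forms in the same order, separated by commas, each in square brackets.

[dowadiwvo], [pufehed], [suwaks]

/dowakiwvo/:
  A Voicing Between Vowels: [dowakiwvo] → [dowagiwvo]
  B Velar Fronting: [dowagiwvo] → [dowadiwvo]
  C Final Vowel Deletion: no change — [dowadiwvo]
  D Labial Nasal Assimilation: no change — [dowadiwvo]
  E Geminate Reduction: no change — [dowadiwvo]
/pufeheke/:
  A Voicing Between Vowels: [pufeheke] → [pufehege]
  B Velar Fronting: [pufehege] → [pufehede]
  C Final Vowel Deletion: [pufehede] → [pufehed]
  D Labial Nasal Assimilation: no change — [pufehed]
  E Geminate Reduction: no change — [pufehed]
/suwakse/:
  A Voicing Between Vowels: no change — [suwakse]
  B Velar Fronting: no change — [suwakse]
  C Final Vowel Deletion: [suwakse] → [suwaks]
  D Labial Nasal Assimilation: no change — [suwaks]
  E Geminate Reduction: no change — [suwaks]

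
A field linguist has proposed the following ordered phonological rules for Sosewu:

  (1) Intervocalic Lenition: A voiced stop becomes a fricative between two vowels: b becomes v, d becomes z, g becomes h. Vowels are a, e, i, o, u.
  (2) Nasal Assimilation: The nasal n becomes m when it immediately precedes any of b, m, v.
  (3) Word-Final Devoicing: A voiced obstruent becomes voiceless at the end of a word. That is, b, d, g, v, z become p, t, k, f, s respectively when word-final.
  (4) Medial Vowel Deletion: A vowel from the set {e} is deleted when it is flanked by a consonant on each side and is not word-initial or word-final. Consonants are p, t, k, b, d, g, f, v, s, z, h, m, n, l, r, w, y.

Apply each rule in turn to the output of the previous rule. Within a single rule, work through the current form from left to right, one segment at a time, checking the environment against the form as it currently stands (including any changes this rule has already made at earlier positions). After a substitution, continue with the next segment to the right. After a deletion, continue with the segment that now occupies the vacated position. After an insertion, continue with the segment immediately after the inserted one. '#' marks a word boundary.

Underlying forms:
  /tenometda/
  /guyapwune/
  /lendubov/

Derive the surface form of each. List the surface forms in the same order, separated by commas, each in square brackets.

/tenometda/:
  (1) Intervocalic Lenition: no change — [tenometda]
  (2) Nasal Assimilation: no change — [tenometda]
  (3) Word-Final Devoicing: no change — [tenometda]
  (4) Medial Vowel Deletion: [tenometda] → [tnomtda]
/guyapwune/:
  (1) Intervocalic Lenition: no change — [guyapwune]
  (2) Nasal Assimilation: no change — [guyapwune]
  (3) Word-Final Devoicing: no change — [guyapwune]
  (4) Medial Vowel Deletion: no change — [guyapwune]
/lendubov/:
  (1) Intervocalic Lenition: [lendubov] → [lenduvov]
  (2) Nasal Assimilation: no change — [lenduvov]
  (3) Word-Final Devoicing: [lenduvov] → [lenduvof]
  (4) Medial Vowel Deletion: [lenduvof] → [lnduvof]

[tnomtda], [guyapwune], [lnduvof]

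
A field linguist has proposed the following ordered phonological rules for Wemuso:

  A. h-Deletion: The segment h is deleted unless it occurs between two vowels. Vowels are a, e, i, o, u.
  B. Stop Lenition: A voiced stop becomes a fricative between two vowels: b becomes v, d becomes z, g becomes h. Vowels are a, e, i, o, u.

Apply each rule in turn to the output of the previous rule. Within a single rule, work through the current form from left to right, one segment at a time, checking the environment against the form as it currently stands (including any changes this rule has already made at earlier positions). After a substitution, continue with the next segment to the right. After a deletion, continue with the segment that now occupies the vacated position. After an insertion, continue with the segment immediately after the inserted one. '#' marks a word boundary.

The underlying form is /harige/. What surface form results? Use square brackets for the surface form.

A h-Deletion: [harige] → [arige]
B Stop Lenition: [arige] → [arihe]

[arihe]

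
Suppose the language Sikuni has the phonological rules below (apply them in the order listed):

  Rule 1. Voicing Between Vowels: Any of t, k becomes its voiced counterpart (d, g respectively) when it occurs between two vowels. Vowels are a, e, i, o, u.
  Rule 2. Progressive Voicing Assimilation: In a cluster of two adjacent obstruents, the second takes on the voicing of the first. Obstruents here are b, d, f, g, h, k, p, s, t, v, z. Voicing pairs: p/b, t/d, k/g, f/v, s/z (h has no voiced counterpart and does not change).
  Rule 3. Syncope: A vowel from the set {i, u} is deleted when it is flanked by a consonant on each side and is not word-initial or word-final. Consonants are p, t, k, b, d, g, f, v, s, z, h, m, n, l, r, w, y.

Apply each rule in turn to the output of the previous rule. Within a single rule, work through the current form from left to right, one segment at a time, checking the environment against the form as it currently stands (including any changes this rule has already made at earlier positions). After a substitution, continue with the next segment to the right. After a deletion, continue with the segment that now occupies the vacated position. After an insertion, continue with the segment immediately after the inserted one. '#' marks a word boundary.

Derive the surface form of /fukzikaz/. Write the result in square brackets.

[fksgaz]

Rule 1 Voicing Between Vowels: [fukzikaz] → [fukzigaz]
Rule 2 Progressive Voicing Assimilation: [fukzigaz] → [fuksigaz]
Rule 3 Syncope: [fuksigaz] → [fksgaz]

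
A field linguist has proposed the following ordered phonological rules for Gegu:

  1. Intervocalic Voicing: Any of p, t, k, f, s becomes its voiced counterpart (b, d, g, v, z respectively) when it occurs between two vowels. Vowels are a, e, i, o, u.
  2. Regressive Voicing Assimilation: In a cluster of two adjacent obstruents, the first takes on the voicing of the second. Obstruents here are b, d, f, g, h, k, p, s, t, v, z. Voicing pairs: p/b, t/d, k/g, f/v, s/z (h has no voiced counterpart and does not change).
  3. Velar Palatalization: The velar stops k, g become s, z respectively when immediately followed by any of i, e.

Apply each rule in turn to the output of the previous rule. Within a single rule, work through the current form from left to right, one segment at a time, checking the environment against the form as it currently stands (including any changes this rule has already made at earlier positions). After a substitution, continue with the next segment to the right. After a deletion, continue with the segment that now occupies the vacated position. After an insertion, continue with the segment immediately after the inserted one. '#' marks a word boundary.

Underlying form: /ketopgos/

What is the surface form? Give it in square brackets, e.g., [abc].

[sedobgos]

1 Intervocalic Voicing: [ketopgos] → [kedopgos]
2 Regressive Voicing Assimilation: [kedopgos] → [kedobgos]
3 Velar Palatalization: [kedobgos] → [sedobgos]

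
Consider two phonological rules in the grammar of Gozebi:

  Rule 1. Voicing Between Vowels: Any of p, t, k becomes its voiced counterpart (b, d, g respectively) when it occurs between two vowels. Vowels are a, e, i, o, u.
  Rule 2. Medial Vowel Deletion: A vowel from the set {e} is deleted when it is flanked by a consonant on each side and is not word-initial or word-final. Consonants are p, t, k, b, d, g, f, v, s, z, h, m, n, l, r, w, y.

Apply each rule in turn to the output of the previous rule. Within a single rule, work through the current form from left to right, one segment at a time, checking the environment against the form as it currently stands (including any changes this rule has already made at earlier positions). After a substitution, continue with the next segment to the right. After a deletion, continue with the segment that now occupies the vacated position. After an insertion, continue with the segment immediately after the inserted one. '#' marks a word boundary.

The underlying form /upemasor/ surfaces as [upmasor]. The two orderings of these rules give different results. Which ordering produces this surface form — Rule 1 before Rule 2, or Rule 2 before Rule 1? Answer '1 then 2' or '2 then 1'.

Order 1 then 2:
  1 Voicing Between Vowels: [upemasor] → [ubemasor]
  2 Medial Vowel Deletion: [ubemasor] → [ubmasor]
  result: [ubmasor]
Order 2 then 1:
  2 Medial Vowel Deletion: [upemasor] → [upmasor]
  1 Voicing Between Vowels: no change — [upmasor]
  result: [upmasor]

2 then 1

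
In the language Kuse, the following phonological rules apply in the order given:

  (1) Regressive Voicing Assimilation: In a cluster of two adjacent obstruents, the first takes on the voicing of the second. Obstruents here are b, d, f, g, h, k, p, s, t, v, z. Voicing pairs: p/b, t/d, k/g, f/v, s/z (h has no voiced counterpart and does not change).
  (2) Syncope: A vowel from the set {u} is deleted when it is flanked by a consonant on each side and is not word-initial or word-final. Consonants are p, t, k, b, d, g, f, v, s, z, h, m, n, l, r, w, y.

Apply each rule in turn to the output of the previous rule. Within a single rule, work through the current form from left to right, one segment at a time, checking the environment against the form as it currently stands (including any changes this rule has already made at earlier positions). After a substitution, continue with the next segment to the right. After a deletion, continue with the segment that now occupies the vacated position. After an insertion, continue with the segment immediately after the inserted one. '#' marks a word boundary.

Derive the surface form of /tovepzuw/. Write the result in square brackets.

(1) Regressive Voicing Assimilation: [tovepzuw] → [tovebzuw]
(2) Syncope: [tovebzuw] → [tovebzw]

[tovebzw]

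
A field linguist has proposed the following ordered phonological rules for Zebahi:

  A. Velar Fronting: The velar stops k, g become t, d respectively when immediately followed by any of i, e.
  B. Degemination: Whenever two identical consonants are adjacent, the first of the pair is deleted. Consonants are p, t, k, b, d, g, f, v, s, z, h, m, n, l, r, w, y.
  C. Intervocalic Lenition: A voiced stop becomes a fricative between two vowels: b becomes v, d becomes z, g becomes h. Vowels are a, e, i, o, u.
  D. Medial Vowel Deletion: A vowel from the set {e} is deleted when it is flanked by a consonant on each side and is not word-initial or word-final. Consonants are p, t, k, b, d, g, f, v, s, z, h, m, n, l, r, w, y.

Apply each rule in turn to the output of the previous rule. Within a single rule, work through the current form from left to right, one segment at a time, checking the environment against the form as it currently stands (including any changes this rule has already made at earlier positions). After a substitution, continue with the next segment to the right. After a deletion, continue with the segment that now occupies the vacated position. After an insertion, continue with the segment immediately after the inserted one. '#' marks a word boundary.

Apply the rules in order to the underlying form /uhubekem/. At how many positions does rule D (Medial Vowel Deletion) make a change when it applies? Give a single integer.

2

A Velar Fronting: [uhubekem] → [uhubetem]
B Degemination: no change — [uhubetem]
C Intervocalic Lenition: [uhubetem] → [uhuvetem]
D Medial Vowel Deletion: [uhuvetem] → [uhuvtm]
Rule D changed 2 position(s).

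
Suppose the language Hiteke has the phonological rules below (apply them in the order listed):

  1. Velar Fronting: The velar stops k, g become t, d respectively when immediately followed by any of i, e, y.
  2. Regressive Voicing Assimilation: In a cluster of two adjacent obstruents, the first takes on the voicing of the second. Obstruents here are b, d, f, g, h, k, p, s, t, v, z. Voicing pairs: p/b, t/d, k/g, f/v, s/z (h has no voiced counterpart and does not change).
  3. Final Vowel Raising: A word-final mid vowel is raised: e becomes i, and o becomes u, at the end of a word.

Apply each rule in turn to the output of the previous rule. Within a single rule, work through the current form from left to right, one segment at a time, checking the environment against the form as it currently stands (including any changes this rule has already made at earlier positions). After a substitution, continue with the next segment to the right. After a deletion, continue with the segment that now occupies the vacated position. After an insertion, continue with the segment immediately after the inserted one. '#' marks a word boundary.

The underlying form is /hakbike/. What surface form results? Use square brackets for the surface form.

1 Velar Fronting: [hakbike] → [hakbite]
2 Regressive Voicing Assimilation: [hakbite] → [hagbite]
3 Final Vowel Raising: [hagbite] → [hagbiti]

[hagbiti]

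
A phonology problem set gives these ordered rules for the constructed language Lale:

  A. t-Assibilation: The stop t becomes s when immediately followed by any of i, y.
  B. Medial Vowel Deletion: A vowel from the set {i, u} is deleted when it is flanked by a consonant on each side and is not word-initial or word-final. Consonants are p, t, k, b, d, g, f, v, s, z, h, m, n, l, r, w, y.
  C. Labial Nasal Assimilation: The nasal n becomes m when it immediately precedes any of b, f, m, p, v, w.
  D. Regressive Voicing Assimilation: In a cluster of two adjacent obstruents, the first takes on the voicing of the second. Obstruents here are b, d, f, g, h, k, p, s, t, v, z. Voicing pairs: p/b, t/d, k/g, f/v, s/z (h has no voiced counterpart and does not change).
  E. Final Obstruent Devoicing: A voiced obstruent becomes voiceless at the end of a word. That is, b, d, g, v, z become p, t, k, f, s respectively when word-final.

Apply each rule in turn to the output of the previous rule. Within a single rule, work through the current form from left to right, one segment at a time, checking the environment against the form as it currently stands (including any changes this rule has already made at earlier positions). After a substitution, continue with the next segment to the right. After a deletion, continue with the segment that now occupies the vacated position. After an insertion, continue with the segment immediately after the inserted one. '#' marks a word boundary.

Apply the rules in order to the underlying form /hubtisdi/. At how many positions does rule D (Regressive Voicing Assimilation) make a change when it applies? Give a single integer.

2

A t-Assibilation: [hubtisdi] → [hubsisdi]
B Medial Vowel Deletion: [hubsisdi] → [hbssdi]
C Labial Nasal Assimilation: no change — [hbssdi]
D Regressive Voicing Assimilation: [hbssdi] → [hpszdi]
E Final Obstruent Devoicing: no change — [hpszdi]
Rule D changed 2 position(s).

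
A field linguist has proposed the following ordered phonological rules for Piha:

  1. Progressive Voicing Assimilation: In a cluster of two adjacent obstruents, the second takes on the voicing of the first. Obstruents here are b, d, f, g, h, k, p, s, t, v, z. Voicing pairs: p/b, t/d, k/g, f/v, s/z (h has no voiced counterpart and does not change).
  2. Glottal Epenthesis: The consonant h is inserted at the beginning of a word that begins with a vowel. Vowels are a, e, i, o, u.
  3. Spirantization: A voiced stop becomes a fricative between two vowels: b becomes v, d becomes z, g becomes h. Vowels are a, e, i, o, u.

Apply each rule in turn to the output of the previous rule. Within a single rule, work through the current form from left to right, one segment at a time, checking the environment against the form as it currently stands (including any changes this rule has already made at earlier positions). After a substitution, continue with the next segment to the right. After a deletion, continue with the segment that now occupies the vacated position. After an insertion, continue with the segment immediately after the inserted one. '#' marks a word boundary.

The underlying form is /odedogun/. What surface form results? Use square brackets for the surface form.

1 Progressive Voicing Assimilation: no change — [odedogun]
2 Glottal Epenthesis: [odedogun] → [hodedogun]
3 Spirantization: [hodedogun] → [hozezohun]

[hozezohun]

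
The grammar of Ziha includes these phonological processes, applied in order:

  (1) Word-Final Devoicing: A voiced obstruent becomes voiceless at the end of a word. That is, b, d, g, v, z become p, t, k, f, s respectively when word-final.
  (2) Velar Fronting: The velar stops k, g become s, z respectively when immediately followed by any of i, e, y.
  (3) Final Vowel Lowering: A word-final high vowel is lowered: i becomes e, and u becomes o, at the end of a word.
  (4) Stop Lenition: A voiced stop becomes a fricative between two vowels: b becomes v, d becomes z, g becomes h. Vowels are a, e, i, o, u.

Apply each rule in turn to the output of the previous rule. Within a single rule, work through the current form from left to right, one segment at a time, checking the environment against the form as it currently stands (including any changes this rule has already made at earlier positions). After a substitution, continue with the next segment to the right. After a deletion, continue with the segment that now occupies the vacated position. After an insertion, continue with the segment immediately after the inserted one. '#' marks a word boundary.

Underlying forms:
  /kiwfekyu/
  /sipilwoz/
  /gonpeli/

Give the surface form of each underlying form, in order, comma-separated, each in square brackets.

[siwfesyo], [sipilwos], [gonpele]

/kiwfekyu/:
  (1) Word-Final Devoicing: no change — [kiwfekyu]
  (2) Velar Fronting: [kiwfekyu] → [siwfesyu]
  (3) Final Vowel Lowering: [siwfesyu] → [siwfesyo]
  (4) Stop Lenition: no change — [siwfesyo]
/sipilwoz/:
  (1) Word-Final Devoicing: [sipilwoz] → [sipilwos]
  (2) Velar Fronting: no change — [sipilwos]
  (3) Final Vowel Lowering: no change — [sipilwos]
  (4) Stop Lenition: no change — [sipilwos]
/gonpeli/:
  (1) Word-Final Devoicing: no change — [gonpeli]
  (2) Velar Fronting: no change — [gonpeli]
  (3) Final Vowel Lowering: [gonpeli] → [gonpele]
  (4) Stop Lenition: no change — [gonpele]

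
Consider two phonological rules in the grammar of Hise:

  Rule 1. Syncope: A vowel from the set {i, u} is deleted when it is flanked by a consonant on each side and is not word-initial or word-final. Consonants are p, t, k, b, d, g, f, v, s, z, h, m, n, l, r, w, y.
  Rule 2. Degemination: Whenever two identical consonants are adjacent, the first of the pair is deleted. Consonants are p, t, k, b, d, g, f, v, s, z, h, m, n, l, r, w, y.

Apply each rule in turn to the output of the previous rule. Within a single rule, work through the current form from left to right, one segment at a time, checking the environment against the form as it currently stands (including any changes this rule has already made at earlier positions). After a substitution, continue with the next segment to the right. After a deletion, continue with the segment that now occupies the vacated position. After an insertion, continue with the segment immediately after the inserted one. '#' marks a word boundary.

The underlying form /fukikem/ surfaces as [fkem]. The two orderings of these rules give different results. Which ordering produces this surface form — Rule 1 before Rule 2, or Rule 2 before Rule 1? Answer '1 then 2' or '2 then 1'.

Order 1 then 2:
  1 Syncope: [fukikem] → [fkkem]
  2 Degemination: [fkkem] → [fkem]
  result: [fkem]
Order 2 then 1:
  2 Degemination: no change — [fukikem]
  1 Syncope: [fukikem] → [fkkem]
  result: [fkkem]

1 then 2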